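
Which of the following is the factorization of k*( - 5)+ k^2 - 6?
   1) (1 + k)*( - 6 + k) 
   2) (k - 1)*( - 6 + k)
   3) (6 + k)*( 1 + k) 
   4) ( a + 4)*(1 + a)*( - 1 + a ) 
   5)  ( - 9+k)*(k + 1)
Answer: 1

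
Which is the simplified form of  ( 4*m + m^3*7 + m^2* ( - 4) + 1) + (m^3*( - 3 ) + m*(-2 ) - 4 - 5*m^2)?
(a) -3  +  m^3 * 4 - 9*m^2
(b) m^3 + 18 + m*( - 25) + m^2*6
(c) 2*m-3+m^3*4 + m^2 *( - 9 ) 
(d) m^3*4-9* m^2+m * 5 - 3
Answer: c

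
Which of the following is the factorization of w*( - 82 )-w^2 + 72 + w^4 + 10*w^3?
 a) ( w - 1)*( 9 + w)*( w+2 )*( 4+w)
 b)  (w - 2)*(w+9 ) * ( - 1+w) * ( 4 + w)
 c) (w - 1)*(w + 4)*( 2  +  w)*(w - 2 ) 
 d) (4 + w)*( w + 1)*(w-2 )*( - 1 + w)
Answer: b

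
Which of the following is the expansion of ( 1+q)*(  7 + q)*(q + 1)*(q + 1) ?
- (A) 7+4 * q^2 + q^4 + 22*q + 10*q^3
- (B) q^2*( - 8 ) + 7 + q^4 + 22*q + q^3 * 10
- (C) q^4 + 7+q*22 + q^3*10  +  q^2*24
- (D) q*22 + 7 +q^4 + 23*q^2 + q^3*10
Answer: C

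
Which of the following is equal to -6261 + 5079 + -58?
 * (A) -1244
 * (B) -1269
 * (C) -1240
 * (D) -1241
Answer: C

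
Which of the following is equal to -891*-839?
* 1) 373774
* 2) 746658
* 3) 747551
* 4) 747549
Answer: 4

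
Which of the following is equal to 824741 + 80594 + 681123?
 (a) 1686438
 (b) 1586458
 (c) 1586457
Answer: b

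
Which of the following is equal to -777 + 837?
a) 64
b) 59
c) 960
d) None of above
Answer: d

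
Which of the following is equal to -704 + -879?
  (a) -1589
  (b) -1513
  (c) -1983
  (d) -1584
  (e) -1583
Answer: e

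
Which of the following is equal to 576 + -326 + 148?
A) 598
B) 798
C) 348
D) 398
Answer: D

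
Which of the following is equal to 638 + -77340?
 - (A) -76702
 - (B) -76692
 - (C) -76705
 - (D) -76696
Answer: A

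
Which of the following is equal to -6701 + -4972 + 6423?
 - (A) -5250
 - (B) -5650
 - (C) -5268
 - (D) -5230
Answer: A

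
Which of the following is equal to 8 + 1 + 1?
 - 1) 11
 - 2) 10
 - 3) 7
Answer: 2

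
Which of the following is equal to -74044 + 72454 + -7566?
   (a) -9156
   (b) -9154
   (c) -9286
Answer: a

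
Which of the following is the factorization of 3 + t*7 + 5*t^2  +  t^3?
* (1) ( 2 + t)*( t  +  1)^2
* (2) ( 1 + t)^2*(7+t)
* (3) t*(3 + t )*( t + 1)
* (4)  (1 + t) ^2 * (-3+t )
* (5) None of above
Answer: 5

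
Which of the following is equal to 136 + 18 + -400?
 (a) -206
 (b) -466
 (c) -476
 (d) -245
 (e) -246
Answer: e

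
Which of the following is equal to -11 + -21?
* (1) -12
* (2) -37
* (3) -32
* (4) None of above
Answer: 3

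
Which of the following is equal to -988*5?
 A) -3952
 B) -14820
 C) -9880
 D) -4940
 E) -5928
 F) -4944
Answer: D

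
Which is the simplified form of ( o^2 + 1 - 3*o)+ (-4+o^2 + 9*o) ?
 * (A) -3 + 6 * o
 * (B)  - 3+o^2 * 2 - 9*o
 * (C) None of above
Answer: C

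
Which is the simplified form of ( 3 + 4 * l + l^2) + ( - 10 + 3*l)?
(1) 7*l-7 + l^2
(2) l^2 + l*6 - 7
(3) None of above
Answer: 1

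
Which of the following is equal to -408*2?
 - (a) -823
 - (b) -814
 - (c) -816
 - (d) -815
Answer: c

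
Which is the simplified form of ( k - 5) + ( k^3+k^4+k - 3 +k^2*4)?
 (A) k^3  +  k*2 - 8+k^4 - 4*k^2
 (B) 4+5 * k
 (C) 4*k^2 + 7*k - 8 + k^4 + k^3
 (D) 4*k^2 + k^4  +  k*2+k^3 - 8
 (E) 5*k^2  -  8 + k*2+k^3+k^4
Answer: D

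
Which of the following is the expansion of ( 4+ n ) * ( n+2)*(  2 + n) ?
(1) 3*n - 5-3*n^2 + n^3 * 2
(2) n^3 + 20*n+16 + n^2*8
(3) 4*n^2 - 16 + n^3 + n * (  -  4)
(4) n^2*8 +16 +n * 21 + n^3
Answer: 2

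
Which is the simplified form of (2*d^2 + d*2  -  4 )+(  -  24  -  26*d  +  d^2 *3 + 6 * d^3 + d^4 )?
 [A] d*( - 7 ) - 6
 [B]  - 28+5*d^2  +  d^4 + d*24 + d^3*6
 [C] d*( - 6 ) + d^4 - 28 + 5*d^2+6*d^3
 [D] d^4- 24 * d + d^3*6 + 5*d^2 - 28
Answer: D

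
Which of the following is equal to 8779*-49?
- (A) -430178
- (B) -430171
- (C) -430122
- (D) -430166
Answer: B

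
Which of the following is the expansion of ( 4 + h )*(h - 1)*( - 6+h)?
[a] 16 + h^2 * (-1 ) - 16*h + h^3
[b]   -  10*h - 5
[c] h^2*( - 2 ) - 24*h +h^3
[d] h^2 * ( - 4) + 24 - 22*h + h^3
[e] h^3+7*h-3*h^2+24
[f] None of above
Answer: f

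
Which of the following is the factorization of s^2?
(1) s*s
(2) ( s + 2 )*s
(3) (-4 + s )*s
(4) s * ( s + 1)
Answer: 1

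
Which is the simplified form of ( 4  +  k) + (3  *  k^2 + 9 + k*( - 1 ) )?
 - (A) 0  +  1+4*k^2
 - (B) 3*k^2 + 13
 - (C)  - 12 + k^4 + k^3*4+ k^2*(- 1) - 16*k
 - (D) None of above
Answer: B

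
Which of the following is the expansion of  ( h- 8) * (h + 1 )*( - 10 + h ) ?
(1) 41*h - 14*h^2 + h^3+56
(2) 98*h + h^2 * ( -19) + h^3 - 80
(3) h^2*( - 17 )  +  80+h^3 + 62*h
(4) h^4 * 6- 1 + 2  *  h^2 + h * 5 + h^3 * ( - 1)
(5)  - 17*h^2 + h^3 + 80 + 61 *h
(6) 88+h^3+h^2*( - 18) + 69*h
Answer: 3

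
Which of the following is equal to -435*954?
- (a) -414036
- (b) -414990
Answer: b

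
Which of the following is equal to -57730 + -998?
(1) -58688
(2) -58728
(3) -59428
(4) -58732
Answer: 2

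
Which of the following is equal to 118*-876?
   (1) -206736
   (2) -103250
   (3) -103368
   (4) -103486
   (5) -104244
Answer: 3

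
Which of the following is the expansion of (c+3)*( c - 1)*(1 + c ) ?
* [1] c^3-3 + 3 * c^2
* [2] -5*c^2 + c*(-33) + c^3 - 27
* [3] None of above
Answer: 3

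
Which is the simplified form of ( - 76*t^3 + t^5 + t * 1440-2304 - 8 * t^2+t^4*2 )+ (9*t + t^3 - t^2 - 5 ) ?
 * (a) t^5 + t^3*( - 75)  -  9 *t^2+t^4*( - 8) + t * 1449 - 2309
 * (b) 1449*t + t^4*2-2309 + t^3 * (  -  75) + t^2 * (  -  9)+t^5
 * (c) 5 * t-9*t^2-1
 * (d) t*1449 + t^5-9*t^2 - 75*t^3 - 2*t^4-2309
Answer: b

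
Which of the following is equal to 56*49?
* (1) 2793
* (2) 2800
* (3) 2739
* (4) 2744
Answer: 4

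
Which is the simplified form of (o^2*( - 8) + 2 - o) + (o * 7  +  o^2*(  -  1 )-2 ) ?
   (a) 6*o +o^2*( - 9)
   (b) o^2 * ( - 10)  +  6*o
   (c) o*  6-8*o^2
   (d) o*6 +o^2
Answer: a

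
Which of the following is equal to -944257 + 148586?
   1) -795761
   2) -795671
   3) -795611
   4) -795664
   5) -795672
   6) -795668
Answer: 2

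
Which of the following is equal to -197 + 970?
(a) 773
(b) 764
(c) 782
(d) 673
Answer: a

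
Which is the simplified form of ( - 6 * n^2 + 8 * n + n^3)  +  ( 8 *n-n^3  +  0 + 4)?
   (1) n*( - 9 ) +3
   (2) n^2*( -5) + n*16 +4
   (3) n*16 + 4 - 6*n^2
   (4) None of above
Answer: 3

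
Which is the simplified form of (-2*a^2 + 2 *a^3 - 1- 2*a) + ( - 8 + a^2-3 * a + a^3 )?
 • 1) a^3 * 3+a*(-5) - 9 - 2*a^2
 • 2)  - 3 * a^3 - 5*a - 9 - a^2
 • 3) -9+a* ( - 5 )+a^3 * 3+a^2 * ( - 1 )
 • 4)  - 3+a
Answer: 3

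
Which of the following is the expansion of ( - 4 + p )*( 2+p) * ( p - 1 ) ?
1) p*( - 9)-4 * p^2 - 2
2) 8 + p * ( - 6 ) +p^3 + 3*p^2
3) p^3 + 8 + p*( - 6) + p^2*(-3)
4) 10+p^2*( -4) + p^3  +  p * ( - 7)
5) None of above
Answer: 3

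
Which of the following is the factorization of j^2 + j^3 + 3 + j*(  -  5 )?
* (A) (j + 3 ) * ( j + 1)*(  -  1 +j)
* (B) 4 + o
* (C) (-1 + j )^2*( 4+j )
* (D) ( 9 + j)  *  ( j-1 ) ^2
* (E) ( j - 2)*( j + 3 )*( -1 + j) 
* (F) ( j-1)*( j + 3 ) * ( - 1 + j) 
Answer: F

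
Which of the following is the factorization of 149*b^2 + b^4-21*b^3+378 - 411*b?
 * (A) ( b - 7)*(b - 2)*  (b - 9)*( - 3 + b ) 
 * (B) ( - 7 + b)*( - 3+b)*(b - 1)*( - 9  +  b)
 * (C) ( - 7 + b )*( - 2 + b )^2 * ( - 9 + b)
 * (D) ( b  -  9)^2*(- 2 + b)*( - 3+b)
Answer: A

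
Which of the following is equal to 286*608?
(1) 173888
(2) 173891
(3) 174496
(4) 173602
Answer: 1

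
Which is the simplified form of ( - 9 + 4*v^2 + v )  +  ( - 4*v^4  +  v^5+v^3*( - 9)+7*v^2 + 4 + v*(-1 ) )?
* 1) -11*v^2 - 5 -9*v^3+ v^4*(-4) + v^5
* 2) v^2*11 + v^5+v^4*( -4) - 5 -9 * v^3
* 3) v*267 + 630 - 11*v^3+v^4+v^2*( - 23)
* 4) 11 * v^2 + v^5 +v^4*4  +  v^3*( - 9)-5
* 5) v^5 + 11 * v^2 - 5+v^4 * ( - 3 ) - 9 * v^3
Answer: 2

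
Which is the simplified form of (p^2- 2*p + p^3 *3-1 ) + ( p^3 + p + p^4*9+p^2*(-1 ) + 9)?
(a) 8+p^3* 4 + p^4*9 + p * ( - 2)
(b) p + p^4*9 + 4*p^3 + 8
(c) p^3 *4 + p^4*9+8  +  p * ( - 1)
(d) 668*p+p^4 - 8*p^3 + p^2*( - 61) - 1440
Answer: c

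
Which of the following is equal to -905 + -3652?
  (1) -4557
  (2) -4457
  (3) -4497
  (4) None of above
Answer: 1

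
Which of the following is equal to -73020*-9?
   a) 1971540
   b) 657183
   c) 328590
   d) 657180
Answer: d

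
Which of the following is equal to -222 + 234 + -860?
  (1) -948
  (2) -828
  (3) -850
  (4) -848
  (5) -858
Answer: 4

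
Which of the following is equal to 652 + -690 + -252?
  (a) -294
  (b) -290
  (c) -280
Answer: b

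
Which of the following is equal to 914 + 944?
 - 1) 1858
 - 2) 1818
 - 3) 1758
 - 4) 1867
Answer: 1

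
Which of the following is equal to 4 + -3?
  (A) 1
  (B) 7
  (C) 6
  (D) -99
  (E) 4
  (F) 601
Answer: A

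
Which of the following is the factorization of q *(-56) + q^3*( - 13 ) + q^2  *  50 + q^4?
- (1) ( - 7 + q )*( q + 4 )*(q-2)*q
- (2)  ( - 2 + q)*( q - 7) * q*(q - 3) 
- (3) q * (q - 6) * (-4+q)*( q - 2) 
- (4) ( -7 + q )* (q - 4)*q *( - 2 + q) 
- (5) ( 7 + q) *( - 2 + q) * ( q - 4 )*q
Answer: 4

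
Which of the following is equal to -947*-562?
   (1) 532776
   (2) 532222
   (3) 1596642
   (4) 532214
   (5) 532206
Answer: 4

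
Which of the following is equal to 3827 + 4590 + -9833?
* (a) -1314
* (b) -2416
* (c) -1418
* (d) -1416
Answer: d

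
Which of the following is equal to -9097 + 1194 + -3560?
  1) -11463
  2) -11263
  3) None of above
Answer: 1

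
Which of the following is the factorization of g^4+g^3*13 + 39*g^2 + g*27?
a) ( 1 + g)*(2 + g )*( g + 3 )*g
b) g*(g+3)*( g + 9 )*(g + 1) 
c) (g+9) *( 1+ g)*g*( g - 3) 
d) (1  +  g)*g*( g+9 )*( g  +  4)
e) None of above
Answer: b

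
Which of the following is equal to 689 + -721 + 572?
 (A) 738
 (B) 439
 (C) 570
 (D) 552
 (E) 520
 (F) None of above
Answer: F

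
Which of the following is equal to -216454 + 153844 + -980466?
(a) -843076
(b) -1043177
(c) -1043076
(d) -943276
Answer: c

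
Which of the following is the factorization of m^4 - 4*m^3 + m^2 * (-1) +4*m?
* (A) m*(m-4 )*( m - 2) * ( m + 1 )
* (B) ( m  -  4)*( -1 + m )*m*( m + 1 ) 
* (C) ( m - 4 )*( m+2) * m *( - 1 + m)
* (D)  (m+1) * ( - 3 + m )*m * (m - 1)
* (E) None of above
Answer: B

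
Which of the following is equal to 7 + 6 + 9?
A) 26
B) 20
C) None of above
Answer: C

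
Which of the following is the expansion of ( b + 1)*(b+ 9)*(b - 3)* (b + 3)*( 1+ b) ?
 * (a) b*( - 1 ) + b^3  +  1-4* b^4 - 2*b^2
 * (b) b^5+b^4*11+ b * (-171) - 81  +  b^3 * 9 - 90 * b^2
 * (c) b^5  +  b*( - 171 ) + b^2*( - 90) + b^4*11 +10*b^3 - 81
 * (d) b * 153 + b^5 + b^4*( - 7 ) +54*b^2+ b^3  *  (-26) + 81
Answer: c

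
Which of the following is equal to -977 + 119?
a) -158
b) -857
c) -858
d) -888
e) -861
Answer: c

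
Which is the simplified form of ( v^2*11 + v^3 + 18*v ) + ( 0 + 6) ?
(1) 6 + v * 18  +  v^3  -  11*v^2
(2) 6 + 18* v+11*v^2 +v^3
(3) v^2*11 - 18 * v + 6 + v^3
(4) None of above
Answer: 2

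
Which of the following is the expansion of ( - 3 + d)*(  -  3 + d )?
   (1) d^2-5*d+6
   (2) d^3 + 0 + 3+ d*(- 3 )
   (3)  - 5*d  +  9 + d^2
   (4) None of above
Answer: 4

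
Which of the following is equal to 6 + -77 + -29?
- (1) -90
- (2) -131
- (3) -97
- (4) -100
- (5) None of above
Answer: 4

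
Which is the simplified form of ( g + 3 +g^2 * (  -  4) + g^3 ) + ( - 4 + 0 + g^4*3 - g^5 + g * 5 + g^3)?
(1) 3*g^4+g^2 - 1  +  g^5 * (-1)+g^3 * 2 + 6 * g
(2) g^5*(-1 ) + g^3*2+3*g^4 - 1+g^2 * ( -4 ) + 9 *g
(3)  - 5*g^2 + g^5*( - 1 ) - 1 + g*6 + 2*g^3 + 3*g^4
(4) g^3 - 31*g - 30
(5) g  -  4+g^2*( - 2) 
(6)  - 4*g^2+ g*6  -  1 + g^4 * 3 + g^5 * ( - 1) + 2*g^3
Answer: 6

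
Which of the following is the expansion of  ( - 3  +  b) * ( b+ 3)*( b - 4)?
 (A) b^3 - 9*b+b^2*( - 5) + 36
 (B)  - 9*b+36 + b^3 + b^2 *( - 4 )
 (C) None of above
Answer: B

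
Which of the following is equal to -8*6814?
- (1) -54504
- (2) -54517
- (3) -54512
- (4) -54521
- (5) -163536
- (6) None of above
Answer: 3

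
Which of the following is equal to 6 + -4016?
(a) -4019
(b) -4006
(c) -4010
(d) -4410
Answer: c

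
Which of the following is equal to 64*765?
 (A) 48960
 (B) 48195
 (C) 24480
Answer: A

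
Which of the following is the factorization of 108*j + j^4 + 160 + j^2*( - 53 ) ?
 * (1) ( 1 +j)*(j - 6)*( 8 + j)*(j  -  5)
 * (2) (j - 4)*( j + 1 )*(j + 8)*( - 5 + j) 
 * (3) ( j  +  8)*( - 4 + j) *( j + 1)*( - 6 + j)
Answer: 2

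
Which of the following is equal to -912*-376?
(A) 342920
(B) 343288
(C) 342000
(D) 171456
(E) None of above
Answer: E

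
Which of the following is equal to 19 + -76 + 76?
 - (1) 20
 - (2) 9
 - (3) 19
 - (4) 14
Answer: 3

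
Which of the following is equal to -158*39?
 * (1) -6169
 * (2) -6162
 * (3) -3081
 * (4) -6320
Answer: 2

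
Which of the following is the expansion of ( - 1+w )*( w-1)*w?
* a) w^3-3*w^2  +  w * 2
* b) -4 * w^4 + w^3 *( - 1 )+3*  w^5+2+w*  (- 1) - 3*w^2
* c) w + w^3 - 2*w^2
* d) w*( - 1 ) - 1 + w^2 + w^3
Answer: c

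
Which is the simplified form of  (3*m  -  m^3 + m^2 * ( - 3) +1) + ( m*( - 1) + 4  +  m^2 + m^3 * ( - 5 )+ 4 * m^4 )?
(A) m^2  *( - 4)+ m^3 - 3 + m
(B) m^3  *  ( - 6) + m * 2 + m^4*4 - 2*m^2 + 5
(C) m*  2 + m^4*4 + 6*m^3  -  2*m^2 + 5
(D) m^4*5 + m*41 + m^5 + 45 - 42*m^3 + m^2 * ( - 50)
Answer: B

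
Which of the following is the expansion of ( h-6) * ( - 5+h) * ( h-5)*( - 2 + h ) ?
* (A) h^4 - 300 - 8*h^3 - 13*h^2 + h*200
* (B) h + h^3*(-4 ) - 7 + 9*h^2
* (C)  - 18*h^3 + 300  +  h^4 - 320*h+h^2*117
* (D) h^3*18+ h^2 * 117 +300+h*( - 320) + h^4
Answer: C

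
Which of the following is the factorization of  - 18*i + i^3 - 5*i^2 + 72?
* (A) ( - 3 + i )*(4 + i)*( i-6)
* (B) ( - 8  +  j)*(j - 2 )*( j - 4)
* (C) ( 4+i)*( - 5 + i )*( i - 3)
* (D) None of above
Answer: A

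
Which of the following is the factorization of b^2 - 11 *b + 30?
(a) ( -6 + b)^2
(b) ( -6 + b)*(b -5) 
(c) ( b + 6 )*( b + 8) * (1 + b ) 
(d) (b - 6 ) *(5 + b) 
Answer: b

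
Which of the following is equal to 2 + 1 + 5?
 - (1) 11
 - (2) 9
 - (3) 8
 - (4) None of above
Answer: 3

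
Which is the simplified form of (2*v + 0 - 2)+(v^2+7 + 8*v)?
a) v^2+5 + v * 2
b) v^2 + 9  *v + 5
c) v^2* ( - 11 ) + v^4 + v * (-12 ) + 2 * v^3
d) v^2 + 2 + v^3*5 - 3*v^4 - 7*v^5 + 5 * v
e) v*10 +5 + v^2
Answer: e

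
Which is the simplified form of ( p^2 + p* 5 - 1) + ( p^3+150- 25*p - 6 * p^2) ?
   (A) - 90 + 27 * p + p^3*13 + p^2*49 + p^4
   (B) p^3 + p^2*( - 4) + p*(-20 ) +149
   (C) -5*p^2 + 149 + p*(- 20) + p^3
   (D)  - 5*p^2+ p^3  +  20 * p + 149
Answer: C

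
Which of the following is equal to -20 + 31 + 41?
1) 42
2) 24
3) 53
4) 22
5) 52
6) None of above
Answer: 5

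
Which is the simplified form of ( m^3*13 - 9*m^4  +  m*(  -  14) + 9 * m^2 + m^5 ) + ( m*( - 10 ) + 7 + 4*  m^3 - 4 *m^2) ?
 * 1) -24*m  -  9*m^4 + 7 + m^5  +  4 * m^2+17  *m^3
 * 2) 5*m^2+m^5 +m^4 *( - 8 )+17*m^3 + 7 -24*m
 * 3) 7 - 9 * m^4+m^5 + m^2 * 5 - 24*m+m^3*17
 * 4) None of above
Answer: 3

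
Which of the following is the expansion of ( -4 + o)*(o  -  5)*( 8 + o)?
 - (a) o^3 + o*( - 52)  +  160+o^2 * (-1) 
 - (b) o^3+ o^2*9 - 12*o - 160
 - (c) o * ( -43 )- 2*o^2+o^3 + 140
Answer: a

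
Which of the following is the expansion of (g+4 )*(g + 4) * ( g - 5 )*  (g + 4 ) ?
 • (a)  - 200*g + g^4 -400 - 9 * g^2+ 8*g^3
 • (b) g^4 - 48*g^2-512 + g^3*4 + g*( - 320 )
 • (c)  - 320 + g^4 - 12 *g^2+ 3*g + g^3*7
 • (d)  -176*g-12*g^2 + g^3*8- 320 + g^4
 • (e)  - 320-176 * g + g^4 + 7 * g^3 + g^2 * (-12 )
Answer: e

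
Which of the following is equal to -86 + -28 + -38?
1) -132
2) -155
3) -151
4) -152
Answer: 4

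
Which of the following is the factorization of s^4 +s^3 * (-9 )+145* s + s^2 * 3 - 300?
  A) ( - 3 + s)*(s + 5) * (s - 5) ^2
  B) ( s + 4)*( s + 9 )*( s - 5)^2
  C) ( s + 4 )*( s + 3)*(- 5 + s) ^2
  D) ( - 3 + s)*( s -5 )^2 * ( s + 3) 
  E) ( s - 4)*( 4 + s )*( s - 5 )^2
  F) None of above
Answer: F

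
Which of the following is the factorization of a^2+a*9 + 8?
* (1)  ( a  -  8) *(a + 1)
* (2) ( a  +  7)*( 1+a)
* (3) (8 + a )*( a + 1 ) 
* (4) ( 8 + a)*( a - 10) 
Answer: 3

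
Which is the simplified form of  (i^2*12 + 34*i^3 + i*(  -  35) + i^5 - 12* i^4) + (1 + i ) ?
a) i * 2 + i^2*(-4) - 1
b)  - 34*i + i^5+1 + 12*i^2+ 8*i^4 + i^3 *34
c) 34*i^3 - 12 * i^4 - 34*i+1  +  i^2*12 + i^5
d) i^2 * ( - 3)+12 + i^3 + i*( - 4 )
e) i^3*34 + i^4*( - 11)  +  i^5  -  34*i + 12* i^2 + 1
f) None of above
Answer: c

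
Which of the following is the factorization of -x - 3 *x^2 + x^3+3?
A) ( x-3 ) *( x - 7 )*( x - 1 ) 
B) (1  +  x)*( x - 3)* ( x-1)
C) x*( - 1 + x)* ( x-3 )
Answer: B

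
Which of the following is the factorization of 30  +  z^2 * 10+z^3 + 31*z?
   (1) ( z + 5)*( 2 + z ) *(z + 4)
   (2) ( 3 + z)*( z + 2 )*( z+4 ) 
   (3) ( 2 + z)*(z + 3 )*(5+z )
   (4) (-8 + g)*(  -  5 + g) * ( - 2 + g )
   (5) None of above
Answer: 3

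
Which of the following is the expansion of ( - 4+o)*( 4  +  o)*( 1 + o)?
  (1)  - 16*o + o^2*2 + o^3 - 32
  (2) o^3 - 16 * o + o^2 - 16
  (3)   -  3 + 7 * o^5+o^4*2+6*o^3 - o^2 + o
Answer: 2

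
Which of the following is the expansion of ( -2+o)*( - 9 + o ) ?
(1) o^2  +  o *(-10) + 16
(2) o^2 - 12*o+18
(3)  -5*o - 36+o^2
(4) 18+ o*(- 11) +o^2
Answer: 4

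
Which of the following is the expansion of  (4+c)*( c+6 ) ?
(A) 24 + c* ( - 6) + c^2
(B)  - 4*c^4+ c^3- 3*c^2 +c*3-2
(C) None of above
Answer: C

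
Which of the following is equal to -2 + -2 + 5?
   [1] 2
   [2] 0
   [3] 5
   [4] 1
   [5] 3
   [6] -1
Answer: 4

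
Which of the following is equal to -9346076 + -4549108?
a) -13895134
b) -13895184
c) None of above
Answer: b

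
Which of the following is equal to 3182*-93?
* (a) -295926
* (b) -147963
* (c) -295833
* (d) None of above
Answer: a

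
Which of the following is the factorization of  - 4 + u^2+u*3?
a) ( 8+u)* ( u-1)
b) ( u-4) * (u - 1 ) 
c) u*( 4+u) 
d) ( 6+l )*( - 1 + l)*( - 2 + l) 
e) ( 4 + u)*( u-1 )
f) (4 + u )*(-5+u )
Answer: e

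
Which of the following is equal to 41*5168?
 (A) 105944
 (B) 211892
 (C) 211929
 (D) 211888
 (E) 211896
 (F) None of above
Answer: D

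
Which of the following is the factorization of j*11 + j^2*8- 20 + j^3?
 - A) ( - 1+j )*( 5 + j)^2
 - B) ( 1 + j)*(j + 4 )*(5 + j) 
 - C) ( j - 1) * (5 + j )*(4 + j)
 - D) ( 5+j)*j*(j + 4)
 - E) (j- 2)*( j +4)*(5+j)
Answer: C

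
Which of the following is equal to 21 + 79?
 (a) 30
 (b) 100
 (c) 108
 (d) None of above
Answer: b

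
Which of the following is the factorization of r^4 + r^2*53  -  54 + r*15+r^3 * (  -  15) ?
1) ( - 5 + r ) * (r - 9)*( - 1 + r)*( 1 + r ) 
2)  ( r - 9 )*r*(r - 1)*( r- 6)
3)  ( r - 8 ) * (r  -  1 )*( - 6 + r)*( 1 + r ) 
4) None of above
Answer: 4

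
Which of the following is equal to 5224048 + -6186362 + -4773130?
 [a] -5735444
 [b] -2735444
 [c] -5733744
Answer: a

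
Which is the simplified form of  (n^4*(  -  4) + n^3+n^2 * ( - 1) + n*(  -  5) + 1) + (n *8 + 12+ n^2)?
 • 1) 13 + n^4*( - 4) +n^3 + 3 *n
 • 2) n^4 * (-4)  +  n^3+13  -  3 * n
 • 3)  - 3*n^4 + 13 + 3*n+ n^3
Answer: 1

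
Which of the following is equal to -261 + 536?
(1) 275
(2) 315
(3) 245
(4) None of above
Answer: 1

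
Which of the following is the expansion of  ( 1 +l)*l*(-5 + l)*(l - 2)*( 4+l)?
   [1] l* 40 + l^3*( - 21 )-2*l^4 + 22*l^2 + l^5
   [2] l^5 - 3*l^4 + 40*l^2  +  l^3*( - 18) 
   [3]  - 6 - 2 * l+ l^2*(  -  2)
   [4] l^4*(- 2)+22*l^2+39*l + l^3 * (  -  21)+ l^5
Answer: 1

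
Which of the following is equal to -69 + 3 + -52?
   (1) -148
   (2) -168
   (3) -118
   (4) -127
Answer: 3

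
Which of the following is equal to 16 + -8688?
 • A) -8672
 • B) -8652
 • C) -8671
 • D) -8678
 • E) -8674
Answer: A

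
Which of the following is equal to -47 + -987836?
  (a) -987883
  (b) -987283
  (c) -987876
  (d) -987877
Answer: a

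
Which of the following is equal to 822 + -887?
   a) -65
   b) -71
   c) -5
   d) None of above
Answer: a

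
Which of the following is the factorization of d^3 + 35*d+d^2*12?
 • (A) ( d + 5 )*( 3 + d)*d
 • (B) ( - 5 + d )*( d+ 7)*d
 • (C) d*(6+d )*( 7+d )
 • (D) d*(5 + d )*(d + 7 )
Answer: D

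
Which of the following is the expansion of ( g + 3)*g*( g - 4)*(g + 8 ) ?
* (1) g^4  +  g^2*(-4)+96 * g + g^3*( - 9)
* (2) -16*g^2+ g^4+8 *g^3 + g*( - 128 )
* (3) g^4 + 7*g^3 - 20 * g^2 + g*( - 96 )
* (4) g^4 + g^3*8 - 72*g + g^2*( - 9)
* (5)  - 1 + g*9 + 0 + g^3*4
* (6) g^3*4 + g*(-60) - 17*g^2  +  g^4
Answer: 3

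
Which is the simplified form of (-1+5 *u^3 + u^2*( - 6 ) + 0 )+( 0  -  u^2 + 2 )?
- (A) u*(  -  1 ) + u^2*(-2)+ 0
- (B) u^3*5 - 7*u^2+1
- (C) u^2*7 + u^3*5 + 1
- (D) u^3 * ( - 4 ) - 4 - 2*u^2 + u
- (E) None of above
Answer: B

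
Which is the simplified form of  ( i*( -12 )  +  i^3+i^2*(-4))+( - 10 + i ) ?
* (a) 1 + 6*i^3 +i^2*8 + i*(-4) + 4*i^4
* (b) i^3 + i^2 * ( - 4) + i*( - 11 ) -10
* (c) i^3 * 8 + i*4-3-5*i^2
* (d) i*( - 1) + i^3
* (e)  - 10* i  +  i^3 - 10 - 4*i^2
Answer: b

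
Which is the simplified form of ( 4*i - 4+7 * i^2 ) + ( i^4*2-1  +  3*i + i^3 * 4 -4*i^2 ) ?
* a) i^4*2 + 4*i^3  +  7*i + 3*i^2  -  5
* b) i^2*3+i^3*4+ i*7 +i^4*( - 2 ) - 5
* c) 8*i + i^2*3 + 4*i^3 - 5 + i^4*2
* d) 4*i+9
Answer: a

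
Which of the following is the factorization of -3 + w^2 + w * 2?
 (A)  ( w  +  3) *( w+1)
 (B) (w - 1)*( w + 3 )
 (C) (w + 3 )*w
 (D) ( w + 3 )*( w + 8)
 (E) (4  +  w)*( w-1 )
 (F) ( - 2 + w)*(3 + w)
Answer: B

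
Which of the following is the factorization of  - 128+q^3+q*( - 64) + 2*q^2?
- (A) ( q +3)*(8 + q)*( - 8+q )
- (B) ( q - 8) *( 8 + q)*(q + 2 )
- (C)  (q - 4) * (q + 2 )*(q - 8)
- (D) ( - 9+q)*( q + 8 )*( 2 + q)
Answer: B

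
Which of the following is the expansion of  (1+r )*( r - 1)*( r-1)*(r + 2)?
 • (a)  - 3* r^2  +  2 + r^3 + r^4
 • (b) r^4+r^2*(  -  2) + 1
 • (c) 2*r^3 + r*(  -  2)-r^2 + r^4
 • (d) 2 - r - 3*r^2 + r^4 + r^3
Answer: d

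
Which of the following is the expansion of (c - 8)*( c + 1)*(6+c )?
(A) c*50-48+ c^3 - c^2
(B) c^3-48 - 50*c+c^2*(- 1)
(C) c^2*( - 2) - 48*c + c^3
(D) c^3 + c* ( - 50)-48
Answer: B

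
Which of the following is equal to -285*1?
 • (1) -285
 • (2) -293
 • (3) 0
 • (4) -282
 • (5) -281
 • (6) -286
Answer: 1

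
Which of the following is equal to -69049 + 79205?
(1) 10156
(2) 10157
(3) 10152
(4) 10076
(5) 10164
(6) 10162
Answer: 1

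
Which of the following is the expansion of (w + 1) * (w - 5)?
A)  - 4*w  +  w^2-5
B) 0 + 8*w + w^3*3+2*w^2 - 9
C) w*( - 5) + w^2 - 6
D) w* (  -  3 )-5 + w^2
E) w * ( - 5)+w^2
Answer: A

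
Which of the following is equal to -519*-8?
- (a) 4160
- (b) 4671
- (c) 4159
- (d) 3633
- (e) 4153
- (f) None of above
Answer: f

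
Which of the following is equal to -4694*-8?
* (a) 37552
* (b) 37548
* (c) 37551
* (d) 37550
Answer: a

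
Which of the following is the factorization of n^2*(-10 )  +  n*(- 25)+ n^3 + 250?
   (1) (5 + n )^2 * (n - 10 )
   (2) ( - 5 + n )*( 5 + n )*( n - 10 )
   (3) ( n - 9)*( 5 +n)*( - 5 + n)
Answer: 2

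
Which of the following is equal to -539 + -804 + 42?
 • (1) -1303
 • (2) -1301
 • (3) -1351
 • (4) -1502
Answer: 2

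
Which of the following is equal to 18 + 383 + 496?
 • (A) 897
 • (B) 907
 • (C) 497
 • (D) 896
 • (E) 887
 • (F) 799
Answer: A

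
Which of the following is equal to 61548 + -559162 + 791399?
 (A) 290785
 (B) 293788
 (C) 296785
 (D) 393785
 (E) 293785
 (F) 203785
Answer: E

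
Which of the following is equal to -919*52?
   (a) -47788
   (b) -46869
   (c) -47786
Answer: a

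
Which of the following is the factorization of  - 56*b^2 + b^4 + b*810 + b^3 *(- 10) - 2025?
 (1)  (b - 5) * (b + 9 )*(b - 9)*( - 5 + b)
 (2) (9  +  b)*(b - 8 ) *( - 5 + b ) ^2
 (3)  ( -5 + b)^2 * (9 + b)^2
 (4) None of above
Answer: 1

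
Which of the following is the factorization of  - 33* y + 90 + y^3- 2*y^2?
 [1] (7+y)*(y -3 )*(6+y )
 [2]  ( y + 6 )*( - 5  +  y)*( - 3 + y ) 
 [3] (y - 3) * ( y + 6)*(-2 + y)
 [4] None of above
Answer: 2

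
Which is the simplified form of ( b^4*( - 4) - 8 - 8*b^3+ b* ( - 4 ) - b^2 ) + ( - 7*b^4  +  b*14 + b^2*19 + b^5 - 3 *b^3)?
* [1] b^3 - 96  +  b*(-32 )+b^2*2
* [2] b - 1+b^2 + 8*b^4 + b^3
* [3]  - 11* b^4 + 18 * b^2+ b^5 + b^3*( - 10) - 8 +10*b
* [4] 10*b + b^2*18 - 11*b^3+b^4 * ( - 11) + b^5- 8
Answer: 4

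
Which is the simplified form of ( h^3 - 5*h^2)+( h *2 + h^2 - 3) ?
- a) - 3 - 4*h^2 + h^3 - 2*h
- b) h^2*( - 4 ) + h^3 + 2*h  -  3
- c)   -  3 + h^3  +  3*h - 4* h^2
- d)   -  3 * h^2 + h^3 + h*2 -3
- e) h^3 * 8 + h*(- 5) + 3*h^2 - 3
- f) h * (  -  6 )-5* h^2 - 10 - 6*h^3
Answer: b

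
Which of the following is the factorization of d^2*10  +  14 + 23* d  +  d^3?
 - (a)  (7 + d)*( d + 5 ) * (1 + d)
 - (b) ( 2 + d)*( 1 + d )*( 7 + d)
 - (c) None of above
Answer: b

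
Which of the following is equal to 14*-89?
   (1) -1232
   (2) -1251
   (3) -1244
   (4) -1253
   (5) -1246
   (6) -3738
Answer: 5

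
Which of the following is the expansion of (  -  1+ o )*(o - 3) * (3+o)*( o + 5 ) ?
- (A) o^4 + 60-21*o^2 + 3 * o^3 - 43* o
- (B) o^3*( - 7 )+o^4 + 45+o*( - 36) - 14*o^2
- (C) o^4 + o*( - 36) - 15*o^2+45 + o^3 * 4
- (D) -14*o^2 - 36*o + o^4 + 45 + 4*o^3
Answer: D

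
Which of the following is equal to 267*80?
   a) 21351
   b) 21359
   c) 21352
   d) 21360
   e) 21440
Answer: d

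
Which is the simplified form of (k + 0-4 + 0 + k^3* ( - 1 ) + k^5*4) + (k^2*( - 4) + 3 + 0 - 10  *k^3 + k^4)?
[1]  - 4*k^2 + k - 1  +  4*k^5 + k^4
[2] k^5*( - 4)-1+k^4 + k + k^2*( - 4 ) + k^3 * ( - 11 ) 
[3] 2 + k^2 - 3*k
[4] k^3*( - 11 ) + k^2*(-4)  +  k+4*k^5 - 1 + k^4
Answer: 4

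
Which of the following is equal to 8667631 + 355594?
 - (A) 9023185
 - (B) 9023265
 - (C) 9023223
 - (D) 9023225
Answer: D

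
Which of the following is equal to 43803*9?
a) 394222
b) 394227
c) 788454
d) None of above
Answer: b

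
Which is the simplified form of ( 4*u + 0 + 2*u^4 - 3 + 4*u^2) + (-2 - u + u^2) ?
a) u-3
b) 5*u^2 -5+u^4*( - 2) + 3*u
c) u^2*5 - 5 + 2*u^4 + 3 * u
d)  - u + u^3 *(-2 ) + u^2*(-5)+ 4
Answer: c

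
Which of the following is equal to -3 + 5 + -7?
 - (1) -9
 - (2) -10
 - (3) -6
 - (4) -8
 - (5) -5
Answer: 5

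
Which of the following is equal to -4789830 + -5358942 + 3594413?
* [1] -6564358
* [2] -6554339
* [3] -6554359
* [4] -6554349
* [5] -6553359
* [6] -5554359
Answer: 3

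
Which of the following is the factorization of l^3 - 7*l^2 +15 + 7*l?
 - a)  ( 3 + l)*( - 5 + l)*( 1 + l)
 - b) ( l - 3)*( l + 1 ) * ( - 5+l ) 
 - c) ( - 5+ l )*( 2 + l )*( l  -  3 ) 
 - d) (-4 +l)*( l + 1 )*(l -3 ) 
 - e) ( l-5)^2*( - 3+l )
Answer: b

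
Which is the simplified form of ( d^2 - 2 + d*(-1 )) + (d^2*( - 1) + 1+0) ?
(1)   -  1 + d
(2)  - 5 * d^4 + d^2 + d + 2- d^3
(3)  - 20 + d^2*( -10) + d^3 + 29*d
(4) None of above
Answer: 4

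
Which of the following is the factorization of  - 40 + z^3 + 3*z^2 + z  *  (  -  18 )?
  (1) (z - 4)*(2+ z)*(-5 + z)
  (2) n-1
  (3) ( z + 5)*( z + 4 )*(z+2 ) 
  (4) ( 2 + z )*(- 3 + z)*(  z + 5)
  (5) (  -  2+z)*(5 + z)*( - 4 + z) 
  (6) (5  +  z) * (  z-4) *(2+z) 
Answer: 6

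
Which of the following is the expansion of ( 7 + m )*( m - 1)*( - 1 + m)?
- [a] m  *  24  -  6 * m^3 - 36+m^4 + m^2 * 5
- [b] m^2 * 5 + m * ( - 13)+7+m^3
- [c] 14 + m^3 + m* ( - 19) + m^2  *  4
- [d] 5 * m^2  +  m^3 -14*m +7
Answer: b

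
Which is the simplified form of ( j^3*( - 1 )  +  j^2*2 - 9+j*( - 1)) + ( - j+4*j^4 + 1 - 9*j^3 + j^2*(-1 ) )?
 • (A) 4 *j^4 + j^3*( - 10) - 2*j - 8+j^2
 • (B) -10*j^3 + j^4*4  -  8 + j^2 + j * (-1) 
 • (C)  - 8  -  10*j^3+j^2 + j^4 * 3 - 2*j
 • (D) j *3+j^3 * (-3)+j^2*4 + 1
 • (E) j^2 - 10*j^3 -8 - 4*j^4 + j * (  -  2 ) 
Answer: A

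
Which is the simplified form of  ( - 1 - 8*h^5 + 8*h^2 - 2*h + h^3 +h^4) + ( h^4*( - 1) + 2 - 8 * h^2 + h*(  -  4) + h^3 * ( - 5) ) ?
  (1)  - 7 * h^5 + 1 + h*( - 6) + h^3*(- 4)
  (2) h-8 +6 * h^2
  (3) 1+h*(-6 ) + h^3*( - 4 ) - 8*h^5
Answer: 3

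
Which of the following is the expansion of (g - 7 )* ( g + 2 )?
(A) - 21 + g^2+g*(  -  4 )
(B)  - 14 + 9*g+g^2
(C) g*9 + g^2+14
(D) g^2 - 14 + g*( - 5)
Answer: D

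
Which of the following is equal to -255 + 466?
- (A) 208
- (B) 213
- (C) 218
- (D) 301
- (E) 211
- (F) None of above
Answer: E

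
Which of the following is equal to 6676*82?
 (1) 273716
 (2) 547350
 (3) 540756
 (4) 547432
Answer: 4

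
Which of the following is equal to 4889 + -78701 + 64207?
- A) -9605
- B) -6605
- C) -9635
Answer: A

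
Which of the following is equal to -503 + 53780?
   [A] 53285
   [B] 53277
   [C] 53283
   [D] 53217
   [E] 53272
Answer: B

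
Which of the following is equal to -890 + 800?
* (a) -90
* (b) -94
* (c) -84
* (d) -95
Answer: a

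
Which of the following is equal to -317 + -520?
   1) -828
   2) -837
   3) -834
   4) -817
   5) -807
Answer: 2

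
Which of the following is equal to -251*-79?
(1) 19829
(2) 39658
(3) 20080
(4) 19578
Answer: 1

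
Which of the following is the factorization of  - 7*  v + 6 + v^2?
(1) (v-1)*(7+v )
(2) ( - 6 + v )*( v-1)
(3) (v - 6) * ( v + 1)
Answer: 2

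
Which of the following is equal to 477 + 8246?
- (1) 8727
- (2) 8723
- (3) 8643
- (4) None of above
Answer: 2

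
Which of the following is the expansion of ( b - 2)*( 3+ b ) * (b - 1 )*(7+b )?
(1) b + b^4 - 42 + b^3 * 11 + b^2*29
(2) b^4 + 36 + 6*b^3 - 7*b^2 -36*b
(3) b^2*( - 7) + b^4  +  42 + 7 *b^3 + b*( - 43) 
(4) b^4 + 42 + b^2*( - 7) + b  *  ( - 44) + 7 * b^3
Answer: 3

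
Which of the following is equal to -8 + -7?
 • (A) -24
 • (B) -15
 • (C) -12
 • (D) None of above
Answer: B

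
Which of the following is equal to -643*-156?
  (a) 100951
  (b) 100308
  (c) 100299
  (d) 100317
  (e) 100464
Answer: b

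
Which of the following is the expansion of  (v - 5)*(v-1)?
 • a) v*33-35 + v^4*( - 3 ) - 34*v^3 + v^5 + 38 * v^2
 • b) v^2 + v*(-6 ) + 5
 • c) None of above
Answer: b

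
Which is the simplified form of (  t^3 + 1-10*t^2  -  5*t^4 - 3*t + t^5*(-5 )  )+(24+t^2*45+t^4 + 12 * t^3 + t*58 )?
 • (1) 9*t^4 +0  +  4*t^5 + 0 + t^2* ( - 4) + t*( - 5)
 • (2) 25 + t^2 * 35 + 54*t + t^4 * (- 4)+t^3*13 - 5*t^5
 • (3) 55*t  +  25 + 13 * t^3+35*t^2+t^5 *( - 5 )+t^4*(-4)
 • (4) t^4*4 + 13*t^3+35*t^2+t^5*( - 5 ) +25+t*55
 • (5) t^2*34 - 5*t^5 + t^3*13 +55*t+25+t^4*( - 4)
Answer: 3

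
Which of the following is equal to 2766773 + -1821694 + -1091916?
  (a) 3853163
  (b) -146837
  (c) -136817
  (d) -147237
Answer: b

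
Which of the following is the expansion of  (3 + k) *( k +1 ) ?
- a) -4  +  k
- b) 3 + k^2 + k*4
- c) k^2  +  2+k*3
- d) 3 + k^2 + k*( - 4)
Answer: b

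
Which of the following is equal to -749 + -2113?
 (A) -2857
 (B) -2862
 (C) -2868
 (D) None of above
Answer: B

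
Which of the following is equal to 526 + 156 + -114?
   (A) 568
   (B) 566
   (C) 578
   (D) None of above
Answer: A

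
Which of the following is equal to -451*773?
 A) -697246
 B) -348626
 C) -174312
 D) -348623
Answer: D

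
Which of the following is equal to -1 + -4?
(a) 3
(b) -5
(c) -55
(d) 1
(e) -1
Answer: b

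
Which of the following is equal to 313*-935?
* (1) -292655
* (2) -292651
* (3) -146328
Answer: 1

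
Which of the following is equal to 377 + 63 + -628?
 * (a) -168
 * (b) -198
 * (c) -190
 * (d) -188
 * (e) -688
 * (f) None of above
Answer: d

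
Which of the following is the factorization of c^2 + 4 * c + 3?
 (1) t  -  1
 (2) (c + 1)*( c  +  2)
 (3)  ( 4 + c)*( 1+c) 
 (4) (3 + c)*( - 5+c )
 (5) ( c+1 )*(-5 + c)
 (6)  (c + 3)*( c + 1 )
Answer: 6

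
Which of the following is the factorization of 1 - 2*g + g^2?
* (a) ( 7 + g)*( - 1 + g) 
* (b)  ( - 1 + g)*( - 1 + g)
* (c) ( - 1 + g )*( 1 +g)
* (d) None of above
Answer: b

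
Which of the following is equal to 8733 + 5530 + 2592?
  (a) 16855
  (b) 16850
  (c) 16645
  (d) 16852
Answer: a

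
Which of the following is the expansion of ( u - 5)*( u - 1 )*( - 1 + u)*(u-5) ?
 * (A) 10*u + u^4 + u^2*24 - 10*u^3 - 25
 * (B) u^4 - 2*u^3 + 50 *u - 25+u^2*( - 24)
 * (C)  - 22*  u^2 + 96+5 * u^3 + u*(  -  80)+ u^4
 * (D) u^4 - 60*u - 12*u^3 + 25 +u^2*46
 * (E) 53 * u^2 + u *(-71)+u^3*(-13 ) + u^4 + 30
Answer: D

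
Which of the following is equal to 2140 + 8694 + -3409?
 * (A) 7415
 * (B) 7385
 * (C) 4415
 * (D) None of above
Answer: D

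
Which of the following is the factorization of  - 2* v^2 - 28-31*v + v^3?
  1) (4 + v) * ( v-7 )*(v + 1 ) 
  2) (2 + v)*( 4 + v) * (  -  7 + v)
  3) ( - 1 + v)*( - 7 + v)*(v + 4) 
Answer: 1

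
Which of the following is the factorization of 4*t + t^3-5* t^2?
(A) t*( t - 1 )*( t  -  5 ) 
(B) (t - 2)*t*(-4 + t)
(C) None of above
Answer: C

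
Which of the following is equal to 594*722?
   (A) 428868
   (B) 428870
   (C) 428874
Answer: A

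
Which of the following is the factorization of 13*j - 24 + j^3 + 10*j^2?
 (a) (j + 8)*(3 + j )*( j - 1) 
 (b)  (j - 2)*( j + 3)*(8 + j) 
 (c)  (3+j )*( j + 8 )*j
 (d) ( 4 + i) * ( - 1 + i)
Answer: a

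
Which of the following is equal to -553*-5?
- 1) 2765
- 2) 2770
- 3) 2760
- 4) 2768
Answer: 1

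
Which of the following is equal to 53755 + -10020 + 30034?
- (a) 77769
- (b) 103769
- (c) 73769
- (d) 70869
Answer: c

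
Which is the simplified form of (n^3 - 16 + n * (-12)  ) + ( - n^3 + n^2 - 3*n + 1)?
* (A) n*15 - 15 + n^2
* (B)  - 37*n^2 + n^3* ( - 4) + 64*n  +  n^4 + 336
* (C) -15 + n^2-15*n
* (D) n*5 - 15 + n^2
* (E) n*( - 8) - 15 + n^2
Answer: C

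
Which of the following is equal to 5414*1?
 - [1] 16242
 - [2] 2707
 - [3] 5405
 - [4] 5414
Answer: 4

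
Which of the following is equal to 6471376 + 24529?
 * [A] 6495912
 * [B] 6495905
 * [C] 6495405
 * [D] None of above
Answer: B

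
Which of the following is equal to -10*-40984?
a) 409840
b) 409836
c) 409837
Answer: a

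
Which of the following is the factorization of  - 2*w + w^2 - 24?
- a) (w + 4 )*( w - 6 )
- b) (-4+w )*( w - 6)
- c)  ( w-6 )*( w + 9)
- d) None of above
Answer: a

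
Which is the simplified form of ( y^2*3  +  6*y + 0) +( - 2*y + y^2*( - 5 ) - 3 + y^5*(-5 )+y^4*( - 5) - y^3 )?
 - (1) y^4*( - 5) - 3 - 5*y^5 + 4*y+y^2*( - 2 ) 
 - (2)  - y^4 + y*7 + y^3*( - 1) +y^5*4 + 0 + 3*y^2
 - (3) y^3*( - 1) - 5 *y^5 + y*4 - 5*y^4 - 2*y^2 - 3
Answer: 3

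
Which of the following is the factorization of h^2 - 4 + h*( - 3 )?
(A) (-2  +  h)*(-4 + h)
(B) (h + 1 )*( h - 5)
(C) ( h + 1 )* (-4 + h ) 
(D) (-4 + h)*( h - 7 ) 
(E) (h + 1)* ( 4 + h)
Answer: C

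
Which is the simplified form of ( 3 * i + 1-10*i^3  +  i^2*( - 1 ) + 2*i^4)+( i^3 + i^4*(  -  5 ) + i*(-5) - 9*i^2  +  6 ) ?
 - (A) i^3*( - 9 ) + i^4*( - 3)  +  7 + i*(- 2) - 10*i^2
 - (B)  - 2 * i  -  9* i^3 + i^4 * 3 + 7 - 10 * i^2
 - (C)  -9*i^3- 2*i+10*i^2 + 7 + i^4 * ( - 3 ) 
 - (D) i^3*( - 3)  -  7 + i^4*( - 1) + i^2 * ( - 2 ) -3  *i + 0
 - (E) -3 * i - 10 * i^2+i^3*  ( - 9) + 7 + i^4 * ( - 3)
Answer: A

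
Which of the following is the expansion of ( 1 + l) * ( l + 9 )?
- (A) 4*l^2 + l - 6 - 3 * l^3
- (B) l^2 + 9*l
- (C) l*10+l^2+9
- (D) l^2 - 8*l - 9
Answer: C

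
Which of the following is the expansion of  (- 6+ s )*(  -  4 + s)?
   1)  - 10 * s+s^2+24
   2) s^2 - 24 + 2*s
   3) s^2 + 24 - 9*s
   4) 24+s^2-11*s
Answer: 1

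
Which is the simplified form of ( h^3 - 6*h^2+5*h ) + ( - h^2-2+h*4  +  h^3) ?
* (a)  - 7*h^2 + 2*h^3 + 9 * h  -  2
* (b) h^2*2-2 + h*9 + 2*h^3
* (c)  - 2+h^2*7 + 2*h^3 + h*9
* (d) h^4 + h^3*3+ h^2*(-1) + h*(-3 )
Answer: a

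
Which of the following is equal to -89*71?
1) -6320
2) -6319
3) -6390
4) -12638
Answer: 2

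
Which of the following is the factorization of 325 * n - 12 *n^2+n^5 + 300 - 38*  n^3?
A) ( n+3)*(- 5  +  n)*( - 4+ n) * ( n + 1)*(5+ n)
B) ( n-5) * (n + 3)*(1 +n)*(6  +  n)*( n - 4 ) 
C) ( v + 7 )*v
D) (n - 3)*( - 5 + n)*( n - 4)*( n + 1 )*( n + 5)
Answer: A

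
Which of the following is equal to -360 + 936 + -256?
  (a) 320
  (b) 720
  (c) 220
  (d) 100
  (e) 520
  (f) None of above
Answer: a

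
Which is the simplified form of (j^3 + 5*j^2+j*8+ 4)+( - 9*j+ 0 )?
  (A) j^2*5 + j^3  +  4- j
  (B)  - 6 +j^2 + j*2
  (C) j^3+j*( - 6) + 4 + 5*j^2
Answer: A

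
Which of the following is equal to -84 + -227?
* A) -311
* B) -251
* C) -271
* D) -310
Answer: A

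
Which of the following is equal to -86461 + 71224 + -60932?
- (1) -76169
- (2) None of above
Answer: 1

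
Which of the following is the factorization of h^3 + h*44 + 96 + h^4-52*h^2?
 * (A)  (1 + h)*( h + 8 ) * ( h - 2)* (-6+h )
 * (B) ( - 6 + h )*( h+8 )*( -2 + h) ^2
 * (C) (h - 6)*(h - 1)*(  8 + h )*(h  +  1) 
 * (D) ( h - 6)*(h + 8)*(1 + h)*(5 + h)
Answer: A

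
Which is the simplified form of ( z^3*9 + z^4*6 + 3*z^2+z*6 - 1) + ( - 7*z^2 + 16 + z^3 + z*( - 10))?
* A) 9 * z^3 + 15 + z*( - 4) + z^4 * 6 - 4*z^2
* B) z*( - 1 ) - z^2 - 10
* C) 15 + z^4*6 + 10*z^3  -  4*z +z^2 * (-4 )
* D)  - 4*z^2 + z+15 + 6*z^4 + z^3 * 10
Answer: C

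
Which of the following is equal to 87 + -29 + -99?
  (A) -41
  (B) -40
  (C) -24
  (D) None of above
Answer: A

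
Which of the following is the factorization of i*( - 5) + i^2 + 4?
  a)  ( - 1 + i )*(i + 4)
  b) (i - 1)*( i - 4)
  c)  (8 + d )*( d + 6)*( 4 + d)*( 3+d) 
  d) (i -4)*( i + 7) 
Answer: b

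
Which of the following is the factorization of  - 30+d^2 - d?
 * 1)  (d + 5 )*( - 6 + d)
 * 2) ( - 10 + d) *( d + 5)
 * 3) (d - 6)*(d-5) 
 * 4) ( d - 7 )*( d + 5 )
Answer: 1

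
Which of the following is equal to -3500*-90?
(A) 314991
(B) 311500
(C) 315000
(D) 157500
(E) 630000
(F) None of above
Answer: C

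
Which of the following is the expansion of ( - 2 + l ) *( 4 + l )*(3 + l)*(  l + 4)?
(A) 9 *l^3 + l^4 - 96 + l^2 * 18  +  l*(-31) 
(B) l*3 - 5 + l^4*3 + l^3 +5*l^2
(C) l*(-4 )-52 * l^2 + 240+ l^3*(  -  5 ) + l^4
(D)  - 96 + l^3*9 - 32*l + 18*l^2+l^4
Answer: D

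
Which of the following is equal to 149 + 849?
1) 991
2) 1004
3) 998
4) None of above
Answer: 3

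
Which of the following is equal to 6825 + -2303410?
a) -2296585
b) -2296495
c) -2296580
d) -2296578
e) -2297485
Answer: a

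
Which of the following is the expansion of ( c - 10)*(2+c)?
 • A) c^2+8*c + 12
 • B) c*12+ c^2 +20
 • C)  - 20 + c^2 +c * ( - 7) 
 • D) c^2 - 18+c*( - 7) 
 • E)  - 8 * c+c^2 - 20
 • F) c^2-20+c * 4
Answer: E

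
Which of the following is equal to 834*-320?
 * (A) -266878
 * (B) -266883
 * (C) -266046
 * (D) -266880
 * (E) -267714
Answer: D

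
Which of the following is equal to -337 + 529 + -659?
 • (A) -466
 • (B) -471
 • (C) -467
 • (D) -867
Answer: C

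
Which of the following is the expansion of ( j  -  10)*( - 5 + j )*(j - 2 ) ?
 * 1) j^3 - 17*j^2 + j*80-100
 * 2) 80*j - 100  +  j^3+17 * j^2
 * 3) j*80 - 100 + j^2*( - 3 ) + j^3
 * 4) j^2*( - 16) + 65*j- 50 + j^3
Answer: 1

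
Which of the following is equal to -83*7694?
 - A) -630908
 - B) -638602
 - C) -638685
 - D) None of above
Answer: B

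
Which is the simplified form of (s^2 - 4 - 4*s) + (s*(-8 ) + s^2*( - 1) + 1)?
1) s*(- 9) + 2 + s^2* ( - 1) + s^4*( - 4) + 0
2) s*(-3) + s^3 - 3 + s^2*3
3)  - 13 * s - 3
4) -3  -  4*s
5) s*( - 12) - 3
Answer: 5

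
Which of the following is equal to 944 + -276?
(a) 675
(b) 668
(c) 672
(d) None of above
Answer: b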